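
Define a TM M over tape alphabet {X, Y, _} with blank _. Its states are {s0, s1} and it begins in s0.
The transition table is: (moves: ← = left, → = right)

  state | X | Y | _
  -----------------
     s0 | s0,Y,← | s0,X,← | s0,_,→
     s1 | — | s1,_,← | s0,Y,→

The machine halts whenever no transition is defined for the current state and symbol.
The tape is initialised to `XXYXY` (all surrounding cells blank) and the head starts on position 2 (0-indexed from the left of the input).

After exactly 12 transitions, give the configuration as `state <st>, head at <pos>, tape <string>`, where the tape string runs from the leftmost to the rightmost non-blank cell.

state s0, head at 0, tape YYXXY

s0 | _XX[Y]XY   read Y → write X, move ←, go to s0
s0 | _X[X]XXY   read X → write Y, move ←, go to s0
s0 | _[X]YXXY   read X → write Y, move ←, go to s0
s0 | [_]YYXXY   read _ → write _, move →, go to s0
s0 | _[Y]YXXY   read Y → write X, move ←, go to s0
s0 | [_]XYXXY   read _ → write _, move →, go to s0
s0 | _[X]YXXY   read X → write Y, move ←, go to s0
s0 | [_]YYXXY   read _ → write _, move →, go to s0
s0 | _[Y]YXXY   read Y → write X, move ←, go to s0
s0 | [_]XYXXY   read _ → write _, move →, go to s0
s0 | _[X]YXXY   read X → write Y, move ←, go to s0
s0 | [_]YYXXY   read _ → write _, move →, go to s0
s0 | _[Y]YXXY
After 12 steps: state s0, head at 0, tape YYXXY.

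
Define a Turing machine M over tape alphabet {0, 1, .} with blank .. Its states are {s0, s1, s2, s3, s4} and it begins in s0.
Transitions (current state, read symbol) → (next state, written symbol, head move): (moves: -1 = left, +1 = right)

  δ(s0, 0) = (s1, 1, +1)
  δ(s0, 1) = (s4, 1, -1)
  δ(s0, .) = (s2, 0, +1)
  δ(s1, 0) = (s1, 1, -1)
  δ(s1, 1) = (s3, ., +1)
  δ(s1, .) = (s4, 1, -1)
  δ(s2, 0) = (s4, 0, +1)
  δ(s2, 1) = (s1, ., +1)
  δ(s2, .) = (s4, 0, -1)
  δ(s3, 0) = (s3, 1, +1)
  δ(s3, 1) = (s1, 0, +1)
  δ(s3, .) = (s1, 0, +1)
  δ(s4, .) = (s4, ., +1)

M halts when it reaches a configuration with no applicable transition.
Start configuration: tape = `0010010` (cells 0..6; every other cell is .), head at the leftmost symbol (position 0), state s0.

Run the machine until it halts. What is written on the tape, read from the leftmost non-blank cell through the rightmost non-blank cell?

0.1.0.01

state=s0 head=0 tape=[0]010010..   (s0,0)→(s1,1,+1)
state=s1 head=1 tape=1[0]10010..   (s1,0)→(s1,1,-1)
state=s1 head=0 tape=[1]110010..   (s1,1)→(s3,.,+1)
state=s3 head=1 tape=.[1]10010..   (s3,1)→(s1,0,+1)
state=s1 head=2 tape=.0[1]0010..   (s1,1)→(s3,.,+1)
state=s3 head=3 tape=.0.[0]010..   (s3,0)→(s3,1,+1)
state=s3 head=4 tape=.0.1[0]10..   (s3,0)→(s3,1,+1)
state=s3 head=5 tape=.0.11[1]0..   (s3,1)→(s1,0,+1)
state=s1 head=6 tape=.0.110[0]..   (s1,0)→(s1,1,-1)
state=s1 head=5 tape=.0.11[0]1..   (s1,0)→(s1,1,-1)
state=s1 head=4 tape=.0.1[1]11..   (s1,1)→(s3,.,+1)
state=s3 head=5 tape=.0.1.[1]1..   (s3,1)→(s1,0,+1)
state=s1 head=6 tape=.0.1.0[1]..   (s1,1)→(s3,.,+1)
state=s3 head=7 tape=.0.1.0.[.].   (s3,.)→(s1,0,+1)
state=s1 head=8 tape=.0.1.0.0[.]   (s1,.)→(s4,1,-1)
state=s4 head=7 tape=.0.1.0.[0]1
The non-blank tape span at halt is 0.1.0.01.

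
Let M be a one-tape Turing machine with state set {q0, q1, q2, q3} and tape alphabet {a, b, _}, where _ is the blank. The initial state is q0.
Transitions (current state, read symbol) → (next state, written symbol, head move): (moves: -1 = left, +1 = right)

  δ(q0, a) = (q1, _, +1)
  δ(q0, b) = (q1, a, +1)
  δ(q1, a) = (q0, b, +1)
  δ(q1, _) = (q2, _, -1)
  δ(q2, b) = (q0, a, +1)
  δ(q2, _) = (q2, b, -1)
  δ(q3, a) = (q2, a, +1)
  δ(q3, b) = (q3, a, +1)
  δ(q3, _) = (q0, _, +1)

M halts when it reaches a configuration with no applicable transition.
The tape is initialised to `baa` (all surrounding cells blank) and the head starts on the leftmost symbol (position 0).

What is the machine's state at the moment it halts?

state=q0 head=0 tape=[b]aa_   (q0,b)→(q1,a,+1)
state=q1 head=1 tape=a[a]a_   (q1,a)→(q0,b,+1)
state=q0 head=2 tape=ab[a]_   (q0,a)→(q1,_,+1)
state=q1 head=3 tape=ab_[_]   (q1,_)→(q2,_,-1)
state=q2 head=2 tape=ab[_]_   (q2,_)→(q2,b,-1)
state=q2 head=1 tape=a[b]b_   (q2,b)→(q0,a,+1)
state=q0 head=2 tape=aa[b]_   (q0,b)→(q1,a,+1)
state=q1 head=3 tape=aaa[_]   (q1,_)→(q2,_,-1)
state=q2 head=2 tape=aa[a]_
No transition is defined for (q2, a); M halts in state q2.

q2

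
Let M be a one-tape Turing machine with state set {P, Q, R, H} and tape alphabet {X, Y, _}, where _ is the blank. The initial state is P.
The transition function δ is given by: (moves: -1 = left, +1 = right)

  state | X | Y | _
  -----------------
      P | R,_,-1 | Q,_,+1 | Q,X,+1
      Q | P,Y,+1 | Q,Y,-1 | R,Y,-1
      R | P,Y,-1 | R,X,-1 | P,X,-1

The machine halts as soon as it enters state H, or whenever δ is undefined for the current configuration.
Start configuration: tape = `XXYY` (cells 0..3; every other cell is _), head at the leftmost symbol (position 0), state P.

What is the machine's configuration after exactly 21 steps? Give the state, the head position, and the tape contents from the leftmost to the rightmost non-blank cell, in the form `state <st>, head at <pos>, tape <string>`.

P | ___[X]XYY   read X → write _, move -1, go to R
R | __[_]_XYY   read _ → write X, move -1, go to P
P | _[_]X_XYY   read _ → write X, move +1, go to Q
Q | _X[X]_XYY   read X → write Y, move +1, go to P
P | _XY[_]XYY   read _ → write X, move +1, go to Q
Q | _XYX[X]YY   read X → write Y, move +1, go to P
P | _XYXY[Y]Y   read Y → write _, move +1, go to Q
Q | _XYXY_[Y]   read Y → write Y, move -1, go to Q
Q | _XYXY[_]Y   read _ → write Y, move -1, go to R
R | _XYX[Y]YY   read Y → write X, move -1, go to R
R | _XY[X]XYY   read X → write Y, move -1, go to P
P | _X[Y]YXYY   read Y → write _, move +1, go to Q
Q | _X_[Y]XYY   read Y → write Y, move -1, go to Q
Q | _X[_]YXYY   read _ → write Y, move -1, go to R
R | _[X]YYXYY   read X → write Y, move -1, go to P
P | [_]YYYXYY   read _ → write X, move +1, go to Q
Q | X[Y]YYXYY   read Y → write Y, move -1, go to Q
Q | [X]YYYXYY   read X → write Y, move +1, go to P
P | Y[Y]YYXYY   read Y → write _, move +1, go to Q
Q | Y_[Y]YXYY   read Y → write Y, move -1, go to Q
Q | Y[_]YYXYY   read _ → write Y, move -1, go to R
R | [Y]YYYXYY
After 21 steps: state R, head at -3, tape YYYYXYY.

state R, head at -3, tape YYYYXYY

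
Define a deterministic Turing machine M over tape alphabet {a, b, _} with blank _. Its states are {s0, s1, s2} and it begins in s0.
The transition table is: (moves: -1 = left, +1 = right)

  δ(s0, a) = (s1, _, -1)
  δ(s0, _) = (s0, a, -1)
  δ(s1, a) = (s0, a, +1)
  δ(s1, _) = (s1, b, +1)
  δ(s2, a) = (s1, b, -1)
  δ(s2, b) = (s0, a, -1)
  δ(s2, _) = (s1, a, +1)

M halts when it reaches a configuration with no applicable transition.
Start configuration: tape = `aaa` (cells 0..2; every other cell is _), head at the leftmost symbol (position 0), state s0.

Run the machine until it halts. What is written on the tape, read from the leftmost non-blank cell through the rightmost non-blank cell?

bb_a

s0 | _[a]aa   read a → write _, move -1, go to s1
s1 | [_]_aa   read _ → write b, move +1, go to s1
s1 | b[_]aa   read _ → write b, move +1, go to s1
s1 | bb[a]a   read a → write a, move +1, go to s0
s0 | bba[a]   read a → write _, move -1, go to s1
s1 | bb[a]_   read a → write a, move +1, go to s0
s0 | bba[_]   read _ → write a, move -1, go to s0
s0 | bb[a]a   read a → write _, move -1, go to s1
s1 | b[b]_a
The non-blank tape span at halt is bb_a.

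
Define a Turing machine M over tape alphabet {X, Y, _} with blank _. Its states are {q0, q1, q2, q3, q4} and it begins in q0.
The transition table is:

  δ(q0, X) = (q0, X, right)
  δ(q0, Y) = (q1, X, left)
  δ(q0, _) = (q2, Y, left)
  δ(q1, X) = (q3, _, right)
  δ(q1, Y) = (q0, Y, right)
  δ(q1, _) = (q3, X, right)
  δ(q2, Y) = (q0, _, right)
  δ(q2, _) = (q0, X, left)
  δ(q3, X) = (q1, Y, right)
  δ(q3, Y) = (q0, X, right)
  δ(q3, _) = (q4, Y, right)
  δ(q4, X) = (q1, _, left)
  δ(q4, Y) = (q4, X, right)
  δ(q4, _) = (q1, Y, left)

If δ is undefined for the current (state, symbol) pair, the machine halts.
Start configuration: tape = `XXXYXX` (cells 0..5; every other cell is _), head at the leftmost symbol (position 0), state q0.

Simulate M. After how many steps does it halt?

16

state=q0 head=0 tape=[X]XXYXX____   (q0,X)→(q0,X,right)
state=q0 head=1 tape=X[X]XYXX____   (q0,X)→(q0,X,right)
state=q0 head=2 tape=XX[X]YXX____   (q0,X)→(q0,X,right)
state=q0 head=3 tape=XXX[Y]XX____   (q0,Y)→(q1,X,left)
state=q1 head=2 tape=XX[X]XXX____   (q1,X)→(q3,_,right)
state=q3 head=3 tape=XX_[X]XX____   (q3,X)→(q1,Y,right)
state=q1 head=4 tape=XX_Y[X]X____   (q1,X)→(q3,_,right)
state=q3 head=5 tape=XX_Y_[X]____   (q3,X)→(q1,Y,right)
state=q1 head=6 tape=XX_Y_Y[_]___   (q1,_)→(q3,X,right)
state=q3 head=7 tape=XX_Y_YX[_]__   (q3,_)→(q4,Y,right)
state=q4 head=8 tape=XX_Y_YXY[_]_   (q4,_)→(q1,Y,left)
state=q1 head=7 tape=XX_Y_YX[Y]Y_   (q1,Y)→(q0,Y,right)
state=q0 head=8 tape=XX_Y_YXY[Y]_   (q0,Y)→(q1,X,left)
state=q1 head=7 tape=XX_Y_YX[Y]X_   (q1,Y)→(q0,Y,right)
state=q0 head=8 tape=XX_Y_YXY[X]_   (q0,X)→(q0,X,right)
state=q0 head=9 tape=XX_Y_YXYX[_]   (q0,_)→(q2,Y,left)
state=q2 head=8 tape=XX_Y_YXY[X]Y
M halts after 16 transitions.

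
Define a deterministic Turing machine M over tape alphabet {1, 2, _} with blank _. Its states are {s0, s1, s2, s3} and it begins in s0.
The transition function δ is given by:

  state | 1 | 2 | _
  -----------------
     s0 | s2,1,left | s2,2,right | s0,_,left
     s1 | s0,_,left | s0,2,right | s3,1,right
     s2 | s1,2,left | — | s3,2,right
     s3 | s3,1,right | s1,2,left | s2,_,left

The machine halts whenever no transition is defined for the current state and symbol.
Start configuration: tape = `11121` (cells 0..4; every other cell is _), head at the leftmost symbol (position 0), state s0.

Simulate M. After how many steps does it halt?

s0 | _[1]1121__   read 1 → write 1, move left, go to s2
s2 | [_]11121__   read _ → write 2, move right, go to s3
s3 | 2[1]1121__   read 1 → write 1, move right, go to s3
s3 | 21[1]121__   read 1 → write 1, move right, go to s3
s3 | 211[1]21__   read 1 → write 1, move right, go to s3
s3 | 2111[2]1__   read 2 → write 2, move left, go to s1
s1 | 211[1]21__   read 1 → write _, move left, go to s0
s0 | 21[1]_21__   read 1 → write 1, move left, go to s2
s2 | 2[1]1_21__   read 1 → write 2, move left, go to s1
s1 | [2]21_21__   read 2 → write 2, move right, go to s0
s0 | 2[2]1_21__   read 2 → write 2, move right, go to s2
s2 | 22[1]_21__   read 1 → write 2, move left, go to s1
s1 | 2[2]2_21__   read 2 → write 2, move right, go to s0
s0 | 22[2]_21__   read 2 → write 2, move right, go to s2
s2 | 222[_]21__   read _ → write 2, move right, go to s3
s3 | 2222[2]1__   read 2 → write 2, move left, go to s1
s1 | 222[2]21__   read 2 → write 2, move right, go to s0
s0 | 2222[2]1__   read 2 → write 2, move right, go to s2
s2 | 22222[1]__   read 1 → write 2, move left, go to s1
s1 | 2222[2]2__   read 2 → write 2, move right, go to s0
s0 | 22222[2]__   read 2 → write 2, move right, go to s2
s2 | 222222[_]_   read _ → write 2, move right, go to s3
s3 | 2222222[_]   read _ → write _, move left, go to s2
s2 | 222222[2]_
M halts after 23 transitions.

23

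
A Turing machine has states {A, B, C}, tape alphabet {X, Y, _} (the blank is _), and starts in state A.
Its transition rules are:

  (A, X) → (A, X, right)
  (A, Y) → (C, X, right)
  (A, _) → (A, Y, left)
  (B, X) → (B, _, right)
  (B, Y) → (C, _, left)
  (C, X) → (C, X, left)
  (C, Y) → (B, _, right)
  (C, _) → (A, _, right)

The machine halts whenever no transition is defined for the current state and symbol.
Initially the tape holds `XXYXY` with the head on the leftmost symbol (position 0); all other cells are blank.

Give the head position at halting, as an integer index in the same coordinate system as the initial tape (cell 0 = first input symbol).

7

state=A head=0 tape=_[X]XYXY___   (A,X)→(A,X,right)
state=A head=1 tape=_X[X]YXY___   (A,X)→(A,X,right)
state=A head=2 tape=_XX[Y]XY___   (A,Y)→(C,X,right)
state=C head=3 tape=_XXX[X]Y___   (C,X)→(C,X,left)
state=C head=2 tape=_XX[X]XY___   (C,X)→(C,X,left)
state=C head=1 tape=_X[X]XXY___   (C,X)→(C,X,left)
state=C head=0 tape=_[X]XXXY___   (C,X)→(C,X,left)
state=C head=-1 tape=[_]XXXXY___   (C,_)→(A,_,right)
state=A head=0 tape=_[X]XXXY___   (A,X)→(A,X,right)
state=A head=1 tape=_X[X]XXY___   (A,X)→(A,X,right)
state=A head=2 tape=_XX[X]XY___   (A,X)→(A,X,right)
state=A head=3 tape=_XXX[X]Y___   (A,X)→(A,X,right)
state=A head=4 tape=_XXXX[Y]___   (A,Y)→(C,X,right)
state=C head=5 tape=_XXXXX[_]__   (C,_)→(A,_,right)
state=A head=6 tape=_XXXXX_[_]_   (A,_)→(A,Y,left)
state=A head=5 tape=_XXXXX[_]Y_   (A,_)→(A,Y,left)
state=A head=4 tape=_XXXX[X]YY_   (A,X)→(A,X,right)
state=A head=5 tape=_XXXXX[Y]Y_   (A,Y)→(C,X,right)
state=C head=6 tape=_XXXXXX[Y]_   (C,Y)→(B,_,right)
state=B head=7 tape=_XXXXXX_[_]
At halt the head is at cell 7.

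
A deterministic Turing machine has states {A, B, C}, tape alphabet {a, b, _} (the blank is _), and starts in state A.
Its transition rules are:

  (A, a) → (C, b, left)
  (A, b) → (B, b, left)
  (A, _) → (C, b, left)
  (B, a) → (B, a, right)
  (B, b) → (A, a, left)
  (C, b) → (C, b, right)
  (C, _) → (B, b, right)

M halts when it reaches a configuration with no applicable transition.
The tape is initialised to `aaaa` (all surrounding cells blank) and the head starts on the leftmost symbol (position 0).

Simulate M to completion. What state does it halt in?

B

A | __[a]aaa   read a → write b, move left, go to C
C | _[_]baaa   read _ → write b, move right, go to B
B | _b[b]aaa   read b → write a, move left, go to A
A | _[b]aaaa   read b → write b, move left, go to B
B | [_]baaaa
No transition is defined for (B, _); M halts in state B.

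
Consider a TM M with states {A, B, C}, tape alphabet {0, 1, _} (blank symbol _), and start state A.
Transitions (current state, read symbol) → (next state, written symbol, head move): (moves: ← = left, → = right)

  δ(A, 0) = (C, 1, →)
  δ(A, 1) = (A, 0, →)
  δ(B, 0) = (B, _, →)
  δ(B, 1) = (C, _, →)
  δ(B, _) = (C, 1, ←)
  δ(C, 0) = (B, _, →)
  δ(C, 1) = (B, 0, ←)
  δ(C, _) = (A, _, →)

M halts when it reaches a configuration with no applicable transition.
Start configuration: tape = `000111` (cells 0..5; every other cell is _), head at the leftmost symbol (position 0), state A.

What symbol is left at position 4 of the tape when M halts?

_

A | [0]00111__   read 0 → write 1, move →, go to C
C | 1[0]0111__   read 0 → write _, move →, go to B
B | 1_[0]111__   read 0 → write _, move →, go to B
B | 1__[1]11__   read 1 → write _, move →, go to C
C | 1___[1]1__   read 1 → write 0, move ←, go to B
B | 1__[_]01__   read _ → write 1, move ←, go to C
C | 1_[_]101__   read _ → write _, move →, go to A
A | 1__[1]01__   read 1 → write 0, move →, go to A
A | 1__0[0]1__   read 0 → write 1, move →, go to C
C | 1__01[1]__   read 1 → write 0, move ←, go to B
B | 1__0[1]0__   read 1 → write _, move →, go to C
C | 1__0_[0]__   read 0 → write _, move →, go to B
B | 1__0__[_]_   read _ → write 1, move ←, go to C
C | 1__0_[_]1_   read _ → write _, move →, go to A
A | 1__0__[1]_   read 1 → write 0, move →, go to A
A | 1__0__0[_]
Cell 4 holds _ when M halts.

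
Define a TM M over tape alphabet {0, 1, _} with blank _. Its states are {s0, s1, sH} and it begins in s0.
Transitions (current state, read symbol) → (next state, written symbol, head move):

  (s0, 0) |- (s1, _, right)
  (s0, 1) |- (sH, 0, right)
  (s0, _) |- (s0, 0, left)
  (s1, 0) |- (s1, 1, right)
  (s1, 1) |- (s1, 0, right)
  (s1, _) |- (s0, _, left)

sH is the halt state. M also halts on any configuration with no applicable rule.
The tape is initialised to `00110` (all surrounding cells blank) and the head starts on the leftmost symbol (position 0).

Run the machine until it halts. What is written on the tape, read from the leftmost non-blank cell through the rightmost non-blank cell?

state=s0 head=0 tape=[0]0110_   (s0,0)→(s1,_,right)
state=s1 head=1 tape=_[0]110_   (s1,0)→(s1,1,right)
state=s1 head=2 tape=_1[1]10_   (s1,1)→(s1,0,right)
state=s1 head=3 tape=_10[1]0_   (s1,1)→(s1,0,right)
state=s1 head=4 tape=_100[0]_   (s1,0)→(s1,1,right)
state=s1 head=5 tape=_1001[_]   (s1,_)→(s0,_,left)
state=s0 head=4 tape=_100[1]_   (s0,1)→(sH,0,right)
state=sH head=5 tape=_1000[_]
The non-blank tape span at halt is 1000.

1000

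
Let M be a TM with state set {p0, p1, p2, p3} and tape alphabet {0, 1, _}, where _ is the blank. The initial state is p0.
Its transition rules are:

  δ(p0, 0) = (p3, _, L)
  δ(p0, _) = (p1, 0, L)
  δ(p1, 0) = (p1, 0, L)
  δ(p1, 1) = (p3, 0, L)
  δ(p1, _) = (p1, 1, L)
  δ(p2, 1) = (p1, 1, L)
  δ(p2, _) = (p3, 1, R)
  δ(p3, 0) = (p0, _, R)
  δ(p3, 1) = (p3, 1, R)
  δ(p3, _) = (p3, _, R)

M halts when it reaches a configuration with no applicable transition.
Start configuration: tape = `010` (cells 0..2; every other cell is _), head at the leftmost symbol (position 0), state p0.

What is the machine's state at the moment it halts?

p0

p0 | _[0]10_   read 0 → write _, move L, go to p3
p3 | [_]_10_   read _ → write _, move R, go to p3
p3 | _[_]10_   read _ → write _, move R, go to p3
p3 | __[1]0_   read 1 → write 1, move R, go to p3
p3 | __1[0]_   read 0 → write _, move R, go to p0
p0 | __1_[_]   read _ → write 0, move L, go to p1
p1 | __1[_]0   read _ → write 1, move L, go to p1
p1 | __[1]10   read 1 → write 0, move L, go to p3
p3 | _[_]010   read _ → write _, move R, go to p3
p3 | __[0]10   read 0 → write _, move R, go to p0
p0 | ___[1]0
No transition is defined for (p0, 1); M halts in state p0.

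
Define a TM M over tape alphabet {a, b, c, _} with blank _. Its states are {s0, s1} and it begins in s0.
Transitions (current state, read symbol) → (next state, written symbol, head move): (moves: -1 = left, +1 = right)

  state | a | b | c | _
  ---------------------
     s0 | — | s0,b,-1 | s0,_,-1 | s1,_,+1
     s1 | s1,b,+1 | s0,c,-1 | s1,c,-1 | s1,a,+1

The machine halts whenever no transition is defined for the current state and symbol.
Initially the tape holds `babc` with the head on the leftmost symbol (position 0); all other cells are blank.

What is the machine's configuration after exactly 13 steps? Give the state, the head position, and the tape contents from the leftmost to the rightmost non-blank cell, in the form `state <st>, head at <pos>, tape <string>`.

state=s0 head=0 tape=__[b]abc   (s0,b)→(s0,b,-1)
state=s0 head=-1 tape=_[_]babc   (s0,_)→(s1,_,+1)
state=s1 head=0 tape=__[b]abc   (s1,b)→(s0,c,-1)
state=s0 head=-1 tape=_[_]cabc   (s0,_)→(s1,_,+1)
state=s1 head=0 tape=__[c]abc   (s1,c)→(s1,c,-1)
state=s1 head=-1 tape=_[_]cabc   (s1,_)→(s1,a,+1)
state=s1 head=0 tape=_a[c]abc   (s1,c)→(s1,c,-1)
state=s1 head=-1 tape=_[a]cabc   (s1,a)→(s1,b,+1)
state=s1 head=0 tape=_b[c]abc   (s1,c)→(s1,c,-1)
state=s1 head=-1 tape=_[b]cabc   (s1,b)→(s0,c,-1)
state=s0 head=-2 tape=[_]ccabc   (s0,_)→(s1,_,+1)
state=s1 head=-1 tape=_[c]cabc   (s1,c)→(s1,c,-1)
state=s1 head=-2 tape=[_]ccabc   (s1,_)→(s1,a,+1)
state=s1 head=-1 tape=a[c]cabc
After 13 steps: state s1, head at -1, tape accabc.

state s1, head at -1, tape accabc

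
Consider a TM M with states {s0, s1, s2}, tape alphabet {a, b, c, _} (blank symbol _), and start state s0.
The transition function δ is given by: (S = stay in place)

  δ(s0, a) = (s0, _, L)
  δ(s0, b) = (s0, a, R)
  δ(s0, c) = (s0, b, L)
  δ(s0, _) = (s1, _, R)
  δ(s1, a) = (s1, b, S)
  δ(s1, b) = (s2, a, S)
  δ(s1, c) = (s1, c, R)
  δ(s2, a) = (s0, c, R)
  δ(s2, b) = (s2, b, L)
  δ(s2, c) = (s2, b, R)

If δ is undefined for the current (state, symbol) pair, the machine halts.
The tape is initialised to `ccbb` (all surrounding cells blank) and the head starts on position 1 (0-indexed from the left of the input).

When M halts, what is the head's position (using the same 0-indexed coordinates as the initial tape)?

s0 | _c[c]bb__   read c → write b, move L, go to s0
s0 | _[c]bbb__   read c → write b, move L, go to s0
s0 | [_]bbbb__   read _ → write _, move R, go to s1
s1 | _[b]bbb__   read b → write a, move S, go to s2
s2 | _[a]bbb__   read a → write c, move R, go to s0
s0 | _c[b]bb__   read b → write a, move R, go to s0
s0 | _ca[b]b__   read b → write a, move R, go to s0
s0 | _caa[b]__   read b → write a, move R, go to s0
s0 | _caaa[_]_   read _ → write _, move R, go to s1
s1 | _caaa_[_]
At halt the head is at cell 5.

5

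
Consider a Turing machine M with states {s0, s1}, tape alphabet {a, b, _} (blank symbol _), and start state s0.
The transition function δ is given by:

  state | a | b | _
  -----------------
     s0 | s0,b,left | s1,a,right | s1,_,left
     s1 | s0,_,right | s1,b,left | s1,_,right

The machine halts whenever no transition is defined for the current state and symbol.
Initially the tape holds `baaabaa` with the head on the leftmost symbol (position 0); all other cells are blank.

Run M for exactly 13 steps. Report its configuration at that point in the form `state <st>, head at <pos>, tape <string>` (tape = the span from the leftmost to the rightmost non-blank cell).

state s1, head at 1, tape babaa

s0 | [b]aaabaa   read b → write a, move right, go to s1
s1 | a[a]aabaa   read a → write _, move right, go to s0
s0 | a_[a]abaa   read a → write b, move left, go to s0
s0 | a[_]babaa   read _ → write _, move left, go to s1
s1 | [a]_babaa   read a → write _, move right, go to s0
s0 | _[_]babaa   read _ → write _, move left, go to s1
s1 | [_]_babaa   read _ → write _, move right, go to s1
s1 | _[_]babaa   read _ → write _, move right, go to s1
s1 | __[b]abaa   read b → write b, move left, go to s1
s1 | _[_]babaa   read _ → write _, move right, go to s1
s1 | __[b]abaa   read b → write b, move left, go to s1
s1 | _[_]babaa   read _ → write _, move right, go to s1
s1 | __[b]abaa   read b → write b, move left, go to s1
s1 | _[_]babaa
After 13 steps: state s1, head at 1, tape babaa.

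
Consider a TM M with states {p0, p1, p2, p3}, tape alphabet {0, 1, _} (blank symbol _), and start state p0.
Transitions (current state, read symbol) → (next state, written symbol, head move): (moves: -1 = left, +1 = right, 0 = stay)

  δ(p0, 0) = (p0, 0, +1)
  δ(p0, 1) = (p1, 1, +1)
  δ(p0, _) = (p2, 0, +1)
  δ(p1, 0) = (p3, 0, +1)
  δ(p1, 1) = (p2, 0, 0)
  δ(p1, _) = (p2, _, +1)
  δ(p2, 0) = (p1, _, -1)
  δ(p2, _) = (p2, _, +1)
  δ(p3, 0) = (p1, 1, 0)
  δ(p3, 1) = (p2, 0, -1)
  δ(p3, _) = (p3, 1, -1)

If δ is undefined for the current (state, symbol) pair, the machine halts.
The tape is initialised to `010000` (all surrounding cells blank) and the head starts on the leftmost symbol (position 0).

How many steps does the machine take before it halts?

20

p0 | _[0]10000   read 0 → write 0, move +1, go to p0
p0 | _0[1]0000   read 1 → write 1, move +1, go to p1
p1 | _01[0]000   read 0 → write 0, move +1, go to p3
p3 | _010[0]00   read 0 → write 1, move 0, go to p1
p1 | _010[1]00   read 1 → write 0, move 0, go to p2
p2 | _010[0]00   read 0 → write _, move -1, go to p1
p1 | _01[0]_00   read 0 → write 0, move +1, go to p3
p3 | _010[_]00   read _ → write 1, move -1, go to p3
p3 | _01[0]100   read 0 → write 1, move 0, go to p1
p1 | _01[1]100   read 1 → write 0, move 0, go to p2
p2 | _01[0]100   read 0 → write _, move -1, go to p1
p1 | _0[1]_100   read 1 → write 0, move 0, go to p2
p2 | _0[0]_100   read 0 → write _, move -1, go to p1
p1 | _[0]__100   read 0 → write 0, move +1, go to p3
p3 | _0[_]_100   read _ → write 1, move -1, go to p3
p3 | _[0]1_100   read 0 → write 1, move 0, go to p1
p1 | _[1]1_100   read 1 → write 0, move 0, go to p2
p2 | _[0]1_100   read 0 → write _, move -1, go to p1
p1 | [_]_1_100   read _ → write _, move +1, go to p2
p2 | _[_]1_100   read _ → write _, move +1, go to p2
p2 | __[1]_100
M halts after 20 transitions.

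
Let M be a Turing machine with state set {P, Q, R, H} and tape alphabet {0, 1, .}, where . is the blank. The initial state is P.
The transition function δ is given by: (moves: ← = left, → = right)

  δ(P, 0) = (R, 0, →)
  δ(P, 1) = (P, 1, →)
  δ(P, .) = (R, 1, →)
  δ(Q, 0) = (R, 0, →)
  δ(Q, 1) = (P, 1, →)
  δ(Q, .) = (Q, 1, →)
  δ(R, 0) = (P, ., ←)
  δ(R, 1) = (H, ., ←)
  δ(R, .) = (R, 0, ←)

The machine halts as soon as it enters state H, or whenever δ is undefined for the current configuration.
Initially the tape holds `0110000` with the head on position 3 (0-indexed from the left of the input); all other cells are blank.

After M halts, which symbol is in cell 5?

1

state=P head=3 tape=011[0]000.   (P,0)→(R,0,→)
state=R head=4 tape=0110[0]00.   (R,0)→(P,.,←)
state=P head=3 tape=011[0].00.   (P,0)→(R,0,→)
state=R head=4 tape=0110[.]00.   (R,.)→(R,0,←)
state=R head=3 tape=011[0]000.   (R,0)→(P,.,←)
state=P head=2 tape=01[1].000.   (P,1)→(P,1,→)
state=P head=3 tape=011[.]000.   (P,.)→(R,1,→)
state=R head=4 tape=0111[0]00.   (R,0)→(P,.,←)
state=P head=3 tape=011[1].00.   (P,1)→(P,1,→)
state=P head=4 tape=0111[.]00.   (P,.)→(R,1,→)
state=R head=5 tape=01111[0]0.   (R,0)→(P,.,←)
state=P head=4 tape=0111[1].0.   (P,1)→(P,1,→)
state=P head=5 tape=01111[.]0.   (P,.)→(R,1,→)
state=R head=6 tape=011111[0].   (R,0)→(P,.,←)
state=P head=5 tape=01111[1]..   (P,1)→(P,1,→)
state=P head=6 tape=011111[.].   (P,.)→(R,1,→)
state=R head=7 tape=0111111[.]   (R,.)→(R,0,←)
state=R head=6 tape=011111[1]0   (R,1)→(H,.,←)
state=H head=5 tape=01111[1].0
Cell 5 holds 1 when M halts.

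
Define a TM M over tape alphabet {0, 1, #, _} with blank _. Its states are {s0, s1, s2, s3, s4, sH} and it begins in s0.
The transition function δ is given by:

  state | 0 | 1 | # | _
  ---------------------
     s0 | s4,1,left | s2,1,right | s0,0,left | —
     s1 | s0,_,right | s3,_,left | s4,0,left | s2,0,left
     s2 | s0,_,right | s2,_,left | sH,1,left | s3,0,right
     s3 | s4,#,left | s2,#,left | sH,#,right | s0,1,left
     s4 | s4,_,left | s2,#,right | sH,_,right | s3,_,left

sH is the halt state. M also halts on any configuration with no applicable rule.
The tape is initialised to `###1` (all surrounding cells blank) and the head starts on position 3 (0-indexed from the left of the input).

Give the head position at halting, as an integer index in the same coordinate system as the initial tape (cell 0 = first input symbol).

s0 | ###[1]__   read 1 → write 1, move right, go to s2
s2 | ###1[_]_   read _ → write 0, move right, go to s3
s3 | ###10[_]   read _ → write 1, move left, go to s0
s0 | ###1[0]1   read 0 → write 1, move left, go to s4
s4 | ###[1]11   read 1 → write #, move right, go to s2
s2 | ####[1]1   read 1 → write _, move left, go to s2
s2 | ###[#]_1   read # → write 1, move left, go to sH
sH | ##[#]1_1
At halt the head is at cell 2.

2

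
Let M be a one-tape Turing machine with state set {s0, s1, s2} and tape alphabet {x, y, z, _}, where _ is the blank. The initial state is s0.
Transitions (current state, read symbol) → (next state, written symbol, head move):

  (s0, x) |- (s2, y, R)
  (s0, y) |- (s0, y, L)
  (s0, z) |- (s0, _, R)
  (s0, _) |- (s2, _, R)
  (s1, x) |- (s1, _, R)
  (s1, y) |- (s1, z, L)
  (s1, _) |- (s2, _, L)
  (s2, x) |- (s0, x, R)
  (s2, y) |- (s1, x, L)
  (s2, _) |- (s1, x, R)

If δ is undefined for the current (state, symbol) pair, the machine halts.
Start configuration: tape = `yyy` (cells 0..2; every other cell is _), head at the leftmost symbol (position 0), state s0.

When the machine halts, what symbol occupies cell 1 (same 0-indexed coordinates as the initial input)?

state=s0 head=0 tape=__[y]yy   (s0,y)→(s0,y,L)
state=s0 head=-1 tape=_[_]yyy   (s0,_)→(s2,_,R)
state=s2 head=0 tape=__[y]yy   (s2,y)→(s1,x,L)
state=s1 head=-1 tape=_[_]xyy   (s1,_)→(s2,_,L)
state=s2 head=-2 tape=[_]_xyy   (s2,_)→(s1,x,R)
state=s1 head=-1 tape=x[_]xyy   (s1,_)→(s2,_,L)
state=s2 head=-2 tape=[x]_xyy   (s2,x)→(s0,x,R)
state=s0 head=-1 tape=x[_]xyy   (s0,_)→(s2,_,R)
state=s2 head=0 tape=x_[x]yy   (s2,x)→(s0,x,R)
state=s0 head=1 tape=x_x[y]y   (s0,y)→(s0,y,L)
state=s0 head=0 tape=x_[x]yy   (s0,x)→(s2,y,R)
state=s2 head=1 tape=x_y[y]y   (s2,y)→(s1,x,L)
state=s1 head=0 tape=x_[y]xy   (s1,y)→(s1,z,L)
state=s1 head=-1 tape=x[_]zxy   (s1,_)→(s2,_,L)
state=s2 head=-2 tape=[x]_zxy   (s2,x)→(s0,x,R)
state=s0 head=-1 tape=x[_]zxy   (s0,_)→(s2,_,R)
state=s2 head=0 tape=x_[z]xy
Cell 1 holds x when M halts.

x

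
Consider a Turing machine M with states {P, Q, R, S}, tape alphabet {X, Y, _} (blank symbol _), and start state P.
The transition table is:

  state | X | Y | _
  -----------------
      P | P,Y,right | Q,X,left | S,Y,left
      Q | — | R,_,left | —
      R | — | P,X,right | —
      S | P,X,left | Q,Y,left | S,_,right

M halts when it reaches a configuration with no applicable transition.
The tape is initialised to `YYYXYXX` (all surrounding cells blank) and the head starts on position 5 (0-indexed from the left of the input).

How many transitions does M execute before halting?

state=P head=5 tape=__YYYXY[X]X_   (P,X)→(P,Y,right)
state=P head=6 tape=__YYYXYY[X]_   (P,X)→(P,Y,right)
state=P head=7 tape=__YYYXYYY[_]   (P,_)→(S,Y,left)
state=S head=6 tape=__YYYXYY[Y]Y   (S,Y)→(Q,Y,left)
state=Q head=5 tape=__YYYXY[Y]YY   (Q,Y)→(R,_,left)
state=R head=4 tape=__YYYX[Y]_YY   (R,Y)→(P,X,right)
state=P head=5 tape=__YYYXX[_]YY   (P,_)→(S,Y,left)
state=S head=4 tape=__YYYX[X]YYY   (S,X)→(P,X,left)
state=P head=3 tape=__YYY[X]XYYY   (P,X)→(P,Y,right)
state=P head=4 tape=__YYYY[X]YYY   (P,X)→(P,Y,right)
state=P head=5 tape=__YYYYY[Y]YY   (P,Y)→(Q,X,left)
state=Q head=4 tape=__YYYY[Y]XYY   (Q,Y)→(R,_,left)
state=R head=3 tape=__YYY[Y]_XYY   (R,Y)→(P,X,right)
state=P head=4 tape=__YYYX[_]XYY   (P,_)→(S,Y,left)
state=S head=3 tape=__YYY[X]YXYY   (S,X)→(P,X,left)
state=P head=2 tape=__YY[Y]XYXYY   (P,Y)→(Q,X,left)
state=Q head=1 tape=__Y[Y]XXYXYY   (Q,Y)→(R,_,left)
state=R head=0 tape=__[Y]_XXYXYY   (R,Y)→(P,X,right)
state=P head=1 tape=__X[_]XXYXYY   (P,_)→(S,Y,left)
state=S head=0 tape=__[X]YXXYXYY   (S,X)→(P,X,left)
state=P head=-1 tape=_[_]XYXXYXYY   (P,_)→(S,Y,left)
state=S head=-2 tape=[_]YXYXXYXYY   (S,_)→(S,_,right)
state=S head=-1 tape=_[Y]XYXXYXYY   (S,Y)→(Q,Y,left)
state=Q head=-2 tape=[_]YXYXXYXYY
M halts after 23 transitions.

23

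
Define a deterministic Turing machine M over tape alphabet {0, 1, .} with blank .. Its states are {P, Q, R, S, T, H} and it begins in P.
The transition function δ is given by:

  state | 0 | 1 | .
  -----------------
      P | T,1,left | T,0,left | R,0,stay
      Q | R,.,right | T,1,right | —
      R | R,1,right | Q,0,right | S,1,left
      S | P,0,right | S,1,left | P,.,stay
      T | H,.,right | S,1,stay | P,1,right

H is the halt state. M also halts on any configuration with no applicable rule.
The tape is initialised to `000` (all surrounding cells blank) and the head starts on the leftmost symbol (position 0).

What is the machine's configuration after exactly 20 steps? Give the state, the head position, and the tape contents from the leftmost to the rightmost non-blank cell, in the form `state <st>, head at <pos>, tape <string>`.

state T, head at 3, tape 101011

P | ..[0]00.   read 0 → write 1, move left, go to T
T | .[.]100.   read . → write 1, move right, go to P
P | .1[1]00.   read 1 → write 0, move left, go to T
T | .[1]000.   read 1 → write 1, move stay, go to S
S | .[1]000.   read 1 → write 1, move left, go to S
S | [.]1000.   read . → write ., move stay, go to P
P | [.]1000.   read . → write 0, move stay, go to R
R | [0]1000.   read 0 → write 1, move right, go to R
R | 1[1]000.   read 1 → write 0, move right, go to Q
Q | 10[0]00.   read 0 → write ., move right, go to R
R | 10.[0]0.   read 0 → write 1, move right, go to R
R | 10.1[0].   read 0 → write 1, move right, go to R
R | 10.11[.]   read . → write 1, move left, go to S
S | 10.1[1]1   read 1 → write 1, move left, go to S
S | 10.[1]11   read 1 → write 1, move left, go to S
S | 10[.]111   read . → write ., move stay, go to P
P | 10[.]111   read . → write 0, move stay, go to R
R | 10[0]111   read 0 → write 1, move right, go to R
R | 101[1]11   read 1 → write 0, move right, go to Q
Q | 1010[1]1   read 1 → write 1, move right, go to T
T | 10101[1]
After 20 steps: state T, head at 3, tape 101011.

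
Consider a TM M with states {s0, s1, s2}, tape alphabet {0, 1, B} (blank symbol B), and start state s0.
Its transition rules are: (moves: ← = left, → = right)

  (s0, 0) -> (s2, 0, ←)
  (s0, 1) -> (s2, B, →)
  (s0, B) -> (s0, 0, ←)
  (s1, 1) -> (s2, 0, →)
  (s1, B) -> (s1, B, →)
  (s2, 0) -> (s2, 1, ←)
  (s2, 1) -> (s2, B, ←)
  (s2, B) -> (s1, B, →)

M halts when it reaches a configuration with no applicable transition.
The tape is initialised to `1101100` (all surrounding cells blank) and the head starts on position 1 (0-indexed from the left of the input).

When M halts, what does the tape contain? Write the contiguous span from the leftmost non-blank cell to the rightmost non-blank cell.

state=s0 head=1 tape=1[1]01100   (s0,1)→(s2,B,→)
state=s2 head=2 tape=1B[0]1100   (s2,0)→(s2,1,←)
state=s2 head=1 tape=1[B]11100   (s2,B)→(s1,B,→)
state=s1 head=2 tape=1B[1]1100   (s1,1)→(s2,0,→)
state=s2 head=3 tape=1B0[1]100   (s2,1)→(s2,B,←)
state=s2 head=2 tape=1B[0]B100   (s2,0)→(s2,1,←)
state=s2 head=1 tape=1[B]1B100   (s2,B)→(s1,B,→)
state=s1 head=2 tape=1B[1]B100   (s1,1)→(s2,0,→)
state=s2 head=3 tape=1B0[B]100   (s2,B)→(s1,B,→)
state=s1 head=4 tape=1B0B[1]00   (s1,1)→(s2,0,→)
state=s2 head=5 tape=1B0B0[0]0   (s2,0)→(s2,1,←)
state=s2 head=4 tape=1B0B[0]10   (s2,0)→(s2,1,←)
state=s2 head=3 tape=1B0[B]110   (s2,B)→(s1,B,→)
state=s1 head=4 tape=1B0B[1]10   (s1,1)→(s2,0,→)
state=s2 head=5 tape=1B0B0[1]0   (s2,1)→(s2,B,←)
state=s2 head=4 tape=1B0B[0]B0   (s2,0)→(s2,1,←)
state=s2 head=3 tape=1B0[B]1B0   (s2,B)→(s1,B,→)
state=s1 head=4 tape=1B0B[1]B0   (s1,1)→(s2,0,→)
state=s2 head=5 tape=1B0B0[B]0   (s2,B)→(s1,B,→)
state=s1 head=6 tape=1B0B0B[0]
The non-blank tape span at halt is 1B0B0B0.

1B0B0B0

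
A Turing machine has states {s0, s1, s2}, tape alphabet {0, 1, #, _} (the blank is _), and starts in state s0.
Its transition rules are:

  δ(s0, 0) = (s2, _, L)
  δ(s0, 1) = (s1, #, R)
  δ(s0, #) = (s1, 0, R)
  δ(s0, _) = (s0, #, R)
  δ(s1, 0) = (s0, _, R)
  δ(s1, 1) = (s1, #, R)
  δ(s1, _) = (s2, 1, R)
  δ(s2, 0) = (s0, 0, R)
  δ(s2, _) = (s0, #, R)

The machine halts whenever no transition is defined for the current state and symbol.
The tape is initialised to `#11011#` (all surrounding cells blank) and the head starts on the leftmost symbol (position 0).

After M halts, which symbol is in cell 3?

state=s0 head=0 tape=[#]11011#   (s0,#)→(s1,0,R)
state=s1 head=1 tape=0[1]1011#   (s1,1)→(s1,#,R)
state=s1 head=2 tape=0#[1]011#   (s1,1)→(s1,#,R)
state=s1 head=3 tape=0##[0]11#   (s1,0)→(s0,_,R)
state=s0 head=4 tape=0##_[1]1#   (s0,1)→(s1,#,R)
state=s1 head=5 tape=0##_#[1]#   (s1,1)→(s1,#,R)
state=s1 head=6 tape=0##_##[#]
Cell 3 holds _ when M halts.

_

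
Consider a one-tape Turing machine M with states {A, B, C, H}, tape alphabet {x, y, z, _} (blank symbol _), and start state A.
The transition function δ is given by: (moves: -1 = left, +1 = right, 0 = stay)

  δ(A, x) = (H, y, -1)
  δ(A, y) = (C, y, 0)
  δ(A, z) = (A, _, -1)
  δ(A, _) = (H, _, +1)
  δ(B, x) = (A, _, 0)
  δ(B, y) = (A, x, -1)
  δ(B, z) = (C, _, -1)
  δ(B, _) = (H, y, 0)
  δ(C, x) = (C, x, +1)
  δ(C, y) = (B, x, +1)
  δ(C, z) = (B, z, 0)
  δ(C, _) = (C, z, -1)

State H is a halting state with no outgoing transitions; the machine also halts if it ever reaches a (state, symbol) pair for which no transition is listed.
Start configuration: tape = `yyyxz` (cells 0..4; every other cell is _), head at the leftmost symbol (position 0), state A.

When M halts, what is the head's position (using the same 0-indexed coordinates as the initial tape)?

-1

state=A head=0 tape=_[y]yyxz   (A,y)→(C,y,0)
state=C head=0 tape=_[y]yyxz   (C,y)→(B,x,+1)
state=B head=1 tape=_x[y]yxz   (B,y)→(A,x,-1)
state=A head=0 tape=_[x]xyxz   (A,x)→(H,y,-1)
state=H head=-1 tape=[_]yxyxz
At halt the head is at cell -1.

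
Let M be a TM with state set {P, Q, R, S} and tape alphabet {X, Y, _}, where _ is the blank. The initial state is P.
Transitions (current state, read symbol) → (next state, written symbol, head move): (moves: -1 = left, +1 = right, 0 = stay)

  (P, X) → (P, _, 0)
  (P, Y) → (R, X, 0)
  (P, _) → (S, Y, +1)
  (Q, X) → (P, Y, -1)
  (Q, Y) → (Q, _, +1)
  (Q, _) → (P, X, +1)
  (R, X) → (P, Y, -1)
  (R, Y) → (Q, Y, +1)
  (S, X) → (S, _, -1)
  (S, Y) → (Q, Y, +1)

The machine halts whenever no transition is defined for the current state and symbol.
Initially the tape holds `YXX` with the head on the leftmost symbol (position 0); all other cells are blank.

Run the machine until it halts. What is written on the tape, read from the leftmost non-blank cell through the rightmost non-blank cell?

P | __[Y]XX___   read Y → write X, move 0, go to R
R | __[X]XX___   read X → write Y, move -1, go to P
P | _[_]YXX___   read _ → write Y, move +1, go to S
S | _Y[Y]XX___   read Y → write Y, move +1, go to Q
Q | _YY[X]X___   read X → write Y, move -1, go to P
P | _Y[Y]YX___   read Y → write X, move 0, go to R
R | _Y[X]YX___   read X → write Y, move -1, go to P
P | _[Y]YYX___   read Y → write X, move 0, go to R
R | _[X]YYX___   read X → write Y, move -1, go to P
P | [_]YYYX___   read _ → write Y, move +1, go to S
S | Y[Y]YYX___   read Y → write Y, move +1, go to Q
Q | YY[Y]YX___   read Y → write _, move +1, go to Q
Q | YY_[Y]X___   read Y → write _, move +1, go to Q
Q | YY__[X]___   read X → write Y, move -1, go to P
P | YY_[_]Y___   read _ → write Y, move +1, go to S
S | YY_Y[Y]___   read Y → write Y, move +1, go to Q
Q | YY_YY[_]__   read _ → write X, move +1, go to P
P | YY_YYX[_]_   read _ → write Y, move +1, go to S
S | YY_YYXY[_]
The non-blank tape span at halt is YY_YYXY.

YY_YYXY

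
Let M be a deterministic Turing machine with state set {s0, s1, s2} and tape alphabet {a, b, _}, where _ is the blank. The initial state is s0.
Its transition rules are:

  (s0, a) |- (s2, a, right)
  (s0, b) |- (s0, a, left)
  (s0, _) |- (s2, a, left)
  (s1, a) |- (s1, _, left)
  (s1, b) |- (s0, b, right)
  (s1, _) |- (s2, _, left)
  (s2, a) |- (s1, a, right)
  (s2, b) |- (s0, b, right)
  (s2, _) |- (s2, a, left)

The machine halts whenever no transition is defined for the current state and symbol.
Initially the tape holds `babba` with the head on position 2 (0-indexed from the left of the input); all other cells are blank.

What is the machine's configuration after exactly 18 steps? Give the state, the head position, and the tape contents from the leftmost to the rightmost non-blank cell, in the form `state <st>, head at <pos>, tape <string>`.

state=s0 head=2 tape=ba[b]ba_   (s0,b)→(s0,a,left)
state=s0 head=1 tape=b[a]aba_   (s0,a)→(s2,a,right)
state=s2 head=2 tape=ba[a]ba_   (s2,a)→(s1,a,right)
state=s1 head=3 tape=baa[b]a_   (s1,b)→(s0,b,right)
state=s0 head=4 tape=baab[a]_   (s0,a)→(s2,a,right)
state=s2 head=5 tape=baaba[_]   (s2,_)→(s2,a,left)
state=s2 head=4 tape=baab[a]a   (s2,a)→(s1,a,right)
state=s1 head=5 tape=baaba[a]   (s1,a)→(s1,_,left)
state=s1 head=4 tape=baab[a]_   (s1,a)→(s1,_,left)
state=s1 head=3 tape=baa[b]__   (s1,b)→(s0,b,right)
state=s0 head=4 tape=baab[_]_   (s0,_)→(s2,a,left)
state=s2 head=3 tape=baa[b]a_   (s2,b)→(s0,b,right)
state=s0 head=4 tape=baab[a]_   (s0,a)→(s2,a,right)
state=s2 head=5 tape=baaba[_]   (s2,_)→(s2,a,left)
state=s2 head=4 tape=baab[a]a   (s2,a)→(s1,a,right)
state=s1 head=5 tape=baaba[a]   (s1,a)→(s1,_,left)
state=s1 head=4 tape=baab[a]_   (s1,a)→(s1,_,left)
state=s1 head=3 tape=baa[b]__   (s1,b)→(s0,b,right)
state=s0 head=4 tape=baab[_]_
After 18 steps: state s0, head at 4, tape baab.

state s0, head at 4, tape baab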